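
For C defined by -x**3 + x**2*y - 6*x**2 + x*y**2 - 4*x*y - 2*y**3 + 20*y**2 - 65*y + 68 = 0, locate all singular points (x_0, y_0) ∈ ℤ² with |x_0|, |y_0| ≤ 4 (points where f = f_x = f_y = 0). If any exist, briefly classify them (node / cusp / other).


Singular points: {(-1, 3)}; classification: cusp.

Compute partial derivatives:
  f_x = -3*x**2 + 2*x*y - 12*x + y**2 - 4*y.
  f_y = x**2 + 2*x*y - 4*x - 6*y**2 + 40*y - 65.
Scan x_0 ∈ {−4, ..., 4}. For each x_0, f_y(x_0, y) is a polynomial in y; find its integer roots y ∈ {−4, ..., 4}, then test f_x and f at those candidates.
  x = -4: f_y(-4, y) = -6*y**2 + 32*y - 33; no integer root y with |y| ≤ 4.
  x = -3: f_y(-3, y) = -6*y**2 + 34*y - 44; vanishes at y ∈ {2}. (-3, 2): f_x = -7 ≠ 0.
  x = -2: f_y(-2, y) = -6*y**2 + 36*y - 53; no integer root y with |y| ≤ 4.
  x = -1: f_y(-1, y) = -6*y**2 + 38*y - 60; vanishes at y ∈ {3}. (-1, 3): f_x = 0, f = 0 — SINGULAR.
  x = 0: f_y(0, y) = -6*y**2 + 40*y - 65; no integer root y with |y| ≤ 4.
  x = 1: f_y(1, y) = -6*y**2 + 42*y - 68; no integer root y with |y| ≤ 4.
  x = 2: f_y(2, y) = -6*y**2 + 44*y - 69; no integer root y with |y| ≤ 4.
  x = 3: f_y(3, y) = -6*y**2 + 46*y - 68; vanishes at y ∈ {2}. (3, 2): f_x = -55 ≠ 0.
  x = 4: f_y(4, y) = -6*y**2 + 48*y - 65; no integer root y with |y| ≤ 4.
Only singular point on the grid: (-1, 3).
Classify: substitute x = -1 + u, y = 3 + v and expand: f = -u**3 + u**2*v + u*v**2 - 2*v**3 + v**2.
No constant or linear terms (consistent with a singular point). Quadratic part: v**2. Cubic part: -u**3 + u**2*v + u*v**2 - 2*v**3.
The quadratic part v**2 is a perfect square, so there is a single (double) tangent line v = 0, i.e. y = 3. Restricting the cubic part to that line (v = 0) leaves -u**3 ≠ 0, so f is not divisible by v and the branch is v² ≈ u**3 to lowest order — this is a cusp.
Classification: cusp.


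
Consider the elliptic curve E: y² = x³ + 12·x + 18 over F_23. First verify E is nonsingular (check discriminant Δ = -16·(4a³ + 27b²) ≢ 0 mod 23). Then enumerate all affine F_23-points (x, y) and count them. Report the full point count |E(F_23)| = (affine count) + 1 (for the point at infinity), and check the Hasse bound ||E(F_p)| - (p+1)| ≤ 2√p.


Affine points = {(0, 8), (0, 15), (1, 10), (1, 13), (2, 2), (2, 21), (3, 9), (3, 14), (7, 10), (7, 13), (9, 2), (9, 21), (11, 3), (11, 20), (12, 2), (12, 21), (13, 5), (13, 18), (14, 3), (14, 20), (15, 10), (15, 13), (17, 11), (17, 12), (20, 1), (20, 22), (21, 3), (21, 20)}; affine count = 28; |E(F_23)| = 29.

Discriminant check: Δ ∝ 4a³ + 27b² = 4·12³ + 27·18² = 4·1728 + 27·324 ≡ 20 (mod 23). Nonzero ⇒ E is nonsingular.
For each x ∈ F_23, compute rhs = x³ + 12·x + 18 mod 23, then count y ∈ F_23 with y² ≡ rhs.
  x = 0: rhs = 18, matching y values: 8, 15 (2 points).
  x = 1: rhs = 8, matching y values: 10, 13 (2 points).
  x = 2: rhs = 4, matching y values: 2, 21 (2 points).
  x = 3: rhs = 12, matching y values: 9, 14 (2 points).
  x = 4: rhs = 15, matching y values: none (0 points).
  x = 5: rhs = 19, matching y values: none (0 points).
  x = 6: rhs = 7, matching y values: none (0 points).
  x = 7: rhs = 8, matching y values: 10, 13 (2 points).
  x = 8: rhs = 5, matching y values: none (0 points).
  x = 9: rhs = 4, matching y values: 2, 21 (2 points).
  x = 10: rhs = 11, matching y values: none (0 points).
  x = 11: rhs = 9, matching y values: 3, 20 (2 points).
  x = 12: rhs = 4, matching y values: 2, 21 (2 points).
  x = 13: rhs = 2, matching y values: 5, 18 (2 points).
  x = 14: rhs = 9, matching y values: 3, 20 (2 points).
  x = 15: rhs = 8, matching y values: 10, 13 (2 points).
  x = 16: rhs = 5, matching y values: none (0 points).
  x = 17: rhs = 6, matching y values: 11, 12 (2 points).
  x = 18: rhs = 17, matching y values: none (0 points).
  x = 19: rhs = 21, matching y values: none (0 points).
  x = 20: rhs = 1, matching y values: 1, 22 (2 points).
  x = 21: rhs = 9, matching y values: 3, 20 (2 points).
  x = 22: rhs = 5, matching y values: none (0 points).
Total affine count: 28.
Full point count |E(F_23)| = 28 + 1 = 29.
Hasse bound: |29 − (23+1)| = |5| = 5 ≤ 2√23 ≈ 9.5917 ✓.


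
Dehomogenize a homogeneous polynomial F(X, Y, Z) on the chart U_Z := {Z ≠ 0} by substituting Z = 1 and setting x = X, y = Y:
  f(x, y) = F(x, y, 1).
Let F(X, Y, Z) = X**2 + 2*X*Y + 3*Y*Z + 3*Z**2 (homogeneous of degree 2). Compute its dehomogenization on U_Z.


f(x, y) = x**2 + 2*x*y + 3*y + 3

On U_Z we set Z = 1. Each monomial c·X^i·Y^j·Z^k in F becomes c·x^i·y^j·1^k = c·x^i·y^j.
Substituting Z = 1: F(X, Y, 1) = x**2 + 2*x*y + 3*y + 3.
Note: deg(f) ≤ deg(F) = 2; strict inequality happens when F is divisible by Z (lost terms).


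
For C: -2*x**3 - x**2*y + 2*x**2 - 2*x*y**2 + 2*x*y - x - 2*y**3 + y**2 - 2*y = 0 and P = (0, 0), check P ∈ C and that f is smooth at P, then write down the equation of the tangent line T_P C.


Tangent line at P: -x - 2*y = 0.

Step 1: f(0, 0) = 0, so P lies on C.
Step 2: partial derivatives
  f_x(x, y) = -6*x**2 - 2*x*y + 4*x - 2*y**2 + 2*y - 1, f_y(x, y) = -x**2 - 4*x*y + 2*x - 6*y**2 + 2*y - 2.
  f_x(P) = -1, f_y(P) = -2 (gradient nonzero, so P is smooth).
Step 3: tangent line at P: -1·(x − 0) + -2·(y − 0) = 0.
Expanding: -x - 2*y = 0.


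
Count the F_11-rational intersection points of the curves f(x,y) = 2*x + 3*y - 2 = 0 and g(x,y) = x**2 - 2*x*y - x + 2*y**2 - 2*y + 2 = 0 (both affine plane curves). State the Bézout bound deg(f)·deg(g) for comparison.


Common zeros: ∅; count = 0; Bézout bound = 2.

deg(f) = 1, deg(g) = 2, so Bézout bound = 2.
Scan x ∈ F_11. For each x, list the y ∈ F_11 with f(x, y) ≡ 0 and those with g(x, y) ≡ 0 (mod 11); the common zeros in that column are the intersection.
  x = 0: f ≡ 0 at y ∈ {8}; g ≡ 0 at y ∈ ∅; common: ∅.
  x = 1: f ≡ 0 at y ∈ {0}; g ≡ 0 at y ∈ {1}; common: ∅.
  x = 2: f ≡ 0 at y ∈ {3}; g ≡ 0 at y ∈ {1, 2}; common: ∅.
  x = 3: f ≡ 0 at y ∈ {6}; g ≡ 0 at y ∈ {2}; common: ∅.
  x = 4: f ≡ 0 at y ∈ {9}; g ≡ 0 at y ∈ ∅; common: ∅.
  x = 5: f ≡ 0 at y ∈ {1}; g ≡ 0 at y ∈ {0, 6}; common: ∅.
  x = 6: f ≡ 0 at y ∈ {4}; g ≡ 0 at y ∈ ∅; common: ∅.
  x = 7: f ≡ 0 at y ∈ {7}; g ≡ 0 at y ∈ {0, 8}; common: ∅.
  x = 8: f ≡ 0 at y ∈ {10}; g ≡ 0 at y ∈ {3, 6}; common: ∅.
  x = 9: f ≡ 0 at y ∈ {2}; g ≡ 0 at y ∈ ∅; common: ∅.
  x = 10: f ≡ 0 at y ∈ {5}; g ≡ 0 at y ∈ {3, 8}; common: ∅.
Collecting: common zeros = ∅, so the count is 0.
Comparison with the Bézout bound: 0 ≤ 2 = deg(f)·deg(g), as expected for curves with no common component (the affine F_11-count falls short of the bound because intersections may lie at infinity, over extension fields, or carry multiplicity).


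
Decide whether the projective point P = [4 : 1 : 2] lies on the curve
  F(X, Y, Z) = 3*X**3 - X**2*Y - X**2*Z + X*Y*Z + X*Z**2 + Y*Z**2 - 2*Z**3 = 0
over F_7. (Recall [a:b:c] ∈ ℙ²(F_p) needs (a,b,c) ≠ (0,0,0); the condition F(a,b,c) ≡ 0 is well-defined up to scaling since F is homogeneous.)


F(4,1,2) ≡ 2 (mod 7); P is NOT on the curve.

Evaluate F(4, 1, 2) term-by-term (mod 7).
  3*X**3 ↦ 3·64·1·1 = 192
  -X**2*Y ↦ -1·16·1·1 = -16
  -X**2*Z ↦ -1·16·1·2 = -32
  X*Y*Z ↦ 1·4·1·2 = 8
  X*Z**2 ↦ 1·4·1·4 = 16
  Y*Z**2 ↦ 1·1·1·4 = 4
  -2*Z**3 ↦ -2·1·1·8 = -16
Sum: F(4, 1, 2) = (192) + (-16) + (-32) + (8) + (16) + (4) + (-16) = 156.
Reducing mod 7: 156 ≡ 2 (mod 7).
Since F(a, b, c) ≡ 2 ≠ 0 (mod 7), P does NOT lie on the curve.


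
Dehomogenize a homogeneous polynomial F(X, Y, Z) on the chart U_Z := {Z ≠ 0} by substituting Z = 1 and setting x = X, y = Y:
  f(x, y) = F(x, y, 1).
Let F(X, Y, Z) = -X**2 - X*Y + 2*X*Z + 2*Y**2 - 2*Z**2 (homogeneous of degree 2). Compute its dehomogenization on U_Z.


f(x, y) = -x**2 - x*y + 2*x + 2*y**2 - 2

On U_Z we set Z = 1. Each monomial c·X^i·Y^j·Z^k in F becomes c·x^i·y^j·1^k = c·x^i·y^j.
Substituting Z = 1: F(X, Y, 1) = -x**2 - x*y + 2*x + 2*y**2 - 2.
Note: deg(f) ≤ deg(F) = 2; strict inequality happens when F is divisible by Z (lost terms).


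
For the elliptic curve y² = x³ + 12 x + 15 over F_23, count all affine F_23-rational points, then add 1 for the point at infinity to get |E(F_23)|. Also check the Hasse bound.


Affine points = {(2, 1), (2, 22), (3, 3), (3, 20), (4, 9), (4, 14), (5, 4), (5, 19), (6, 2), (6, 21), (8, 5), (8, 18), (9, 1), (9, 22), (10, 10), (10, 13), (11, 11), (11, 12), (12, 1), (12, 22), (14, 11), (14, 12), (16, 5), (16, 18), (17, 7), (17, 16), (19, 8), (19, 15), (21, 11), (21, 12), (22, 5), (22, 18)}; affine count = 32; |E(F_23)| = 33.

Discriminant check: Δ ∝ 4a³ + 27b² = 4·12³ + 27·15² = 4·1728 + 27·225 ≡ 15 (mod 23). Nonzero ⇒ E is nonsingular.
For each x ∈ F_23, compute rhs = x³ + 12·x + 15 mod 23, then count y ∈ F_23 with y² ≡ rhs.
  x = 0: rhs = 15, matching y values: none (0 points).
  x = 1: rhs = 5, matching y values: none (0 points).
  x = 2: rhs = 1, matching y values: 1, 22 (2 points).
  x = 3: rhs = 9, matching y values: 3, 20 (2 points).
  x = 4: rhs = 12, matching y values: 9, 14 (2 points).
  x = 5: rhs = 16, matching y values: 4, 19 (2 points).
  x = 6: rhs = 4, matching y values: 2, 21 (2 points).
  x = 7: rhs = 5, matching y values: none (0 points).
  x = 8: rhs = 2, matching y values: 5, 18 (2 points).
  x = 9: rhs = 1, matching y values: 1, 22 (2 points).
  x = 10: rhs = 8, matching y values: 10, 13 (2 points).
  x = 11: rhs = 6, matching y values: 11, 12 (2 points).
  x = 12: rhs = 1, matching y values: 1, 22 (2 points).
  x = 13: rhs = 22, matching y values: none (0 points).
  x = 14: rhs = 6, matching y values: 11, 12 (2 points).
  x = 15: rhs = 5, matching y values: none (0 points).
  x = 16: rhs = 2, matching y values: 5, 18 (2 points).
  x = 17: rhs = 3, matching y values: 7, 16 (2 points).
  x = 18: rhs = 14, matching y values: none (0 points).
  x = 19: rhs = 18, matching y values: 8, 15 (2 points).
  x = 20: rhs = 21, matching y values: none (0 points).
  x = 21: rhs = 6, matching y values: 11, 12 (2 points).
  x = 22: rhs = 2, matching y values: 5, 18 (2 points).
Total affine count: 32.
Full point count |E(F_23)| = 32 + 1 = 33.
Hasse bound: |33 − (23+1)| = |9| = 9 ≤ 2√23 ≈ 9.5917 ✓.


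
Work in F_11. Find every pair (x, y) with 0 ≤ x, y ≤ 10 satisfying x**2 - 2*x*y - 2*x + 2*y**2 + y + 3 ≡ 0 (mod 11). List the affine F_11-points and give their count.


Affine F_11-points: {(4, 0), (4, 9), (5, 1), (5, 9), (6, 5), (6, 6), (8, 6), (8, 7), (9, 0), (9, 3), (10, 1), (10, 3)}; count = 12.

For each of the 121 pairs (x, y) ∈ F_11², evaluate f(x, y) mod 11. Record the zeros.
  x = 0: [0↦3, 1↦6, 2↦2, 3↦2, 4↦6, 5↦3, 6↦4, 7↦9, 8↦7, 9↦9, 10↦4]  zeros at y ∈ ∅
  x = 1: [0↦2, 1↦3, 2↦8, 3↦6, 4↦8, 5↦3, 6↦2, 7↦5, 8↦1, 9↦1, 10↦5]  zeros at y ∈ ∅
  x = 2: [0↦3, 1↦2, 2↦5, 3↦1, 4↦1, 5↦5, 6↦2, 7↦3, 8↦8, 9↦6, 10↦8]  zeros at y ∈ ∅
  x = 3: [0↦6, 1↦3, 2↦4, 3↦9, 4↦7, 5↦9, 6↦4, 7↦3, 8↦6, 9↦2, 10↦2]  zeros at y ∈ ∅
  x = 4: [0↦0, 1↦6, 2↦5, 3↦8, 4↦4, 5↦4, 6↦8, 7↦5, 8↦6, 9↦0, 10↦9]  zeros at y ∈ {0, 9}
  x = 5: [0↦7, 1↦0, 2↦8, 3↦9, 4↦3, 5↦1, 6↦3, 7↦9, 8↦8, 9↦0, 10↦7]  zeros at y ∈ {1, 9}
  x = 6: [0↦5, 1↦7, 2↦2, 3↦1, 4↦4, 5↦0, 6↦0, 7↦4, 8↦1, 9↦2, 10↦7]  zeros at y ∈ {5, 6}
  x = 7: [0↦5, 1↦5, 2↦9, 3↦6, 4↦7, 5↦1, 6↦10, 7↦1, 8↦7, 9↦6, 10↦9]  zeros at y ∈ ∅
  x = 8: [0↦7, 1↦5, 2↦7, 3↦2, 4↦1, 5↦4, 6↦0, 7↦0, 8↦4, 9↦1, 10↦2]  zeros at y ∈ {6, 7}
  x = 9: [0↦0, 1↦7, 2↦7, 3↦0, 4↦8, 5↦9, 6↦3, 7↦1, 8↦3, 9↦9, 10↦8]  zeros at y ∈ {0, 3}
  x = 10: [0↦6, 1↦0, 2↦9, 3↦0, 4↦6, 5↦5, 6↦8, 7↦4, 8↦4, 9↦8, 10↦5]  zeros at y ∈ {1, 3}
Collecting zeros: affine points = {(4, 0), (4, 9), (5, 1), (5, 9), (6, 5), (6, 6), (8, 6), (8, 7), (9, 0), (9, 3), (10, 1), (10, 3)}.
Total count |C(F_11)_aff| = 12.


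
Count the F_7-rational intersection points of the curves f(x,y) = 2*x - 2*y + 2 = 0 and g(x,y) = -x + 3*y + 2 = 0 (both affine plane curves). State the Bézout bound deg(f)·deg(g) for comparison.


Common zeros: {(1, 2)}; count = 1; Bézout bound = 1.

deg(f) = 1, deg(g) = 1, so Bézout bound = 1.
Scan x ∈ F_7. For each x, list the y ∈ F_7 with f(x, y) ≡ 0 and those with g(x, y) ≡ 0 (mod 7); the common zeros in that column are the intersection.
  x = 0: f ≡ 0 at y ∈ {1}; g ≡ 0 at y ∈ {4}; common: ∅.
  x = 1: f ≡ 0 at y ∈ {2}; g ≡ 0 at y ∈ {2}; common: {2}.
  x = 2: f ≡ 0 at y ∈ {3}; g ≡ 0 at y ∈ {0}; common: ∅.
  x = 3: f ≡ 0 at y ∈ {4}; g ≡ 0 at y ∈ {5}; common: ∅.
  x = 4: f ≡ 0 at y ∈ {5}; g ≡ 0 at y ∈ {3}; common: ∅.
  x = 5: f ≡ 0 at y ∈ {6}; g ≡ 0 at y ∈ {1}; common: ∅.
  x = 6: f ≡ 0 at y ∈ {0}; g ≡ 0 at y ∈ {6}; common: ∅.
Collecting: common zeros = {(1, 2)}, so the count is 1.
Comparison with the Bézout bound: 1 ≤ 1 = deg(f)·deg(g), as expected for curves with no common component (the bound is attained).


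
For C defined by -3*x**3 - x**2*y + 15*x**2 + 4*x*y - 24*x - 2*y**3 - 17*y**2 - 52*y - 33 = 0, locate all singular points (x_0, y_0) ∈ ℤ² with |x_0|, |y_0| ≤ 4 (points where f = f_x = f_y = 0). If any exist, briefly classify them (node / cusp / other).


Singular points: {(2, -3)}; classification: cusp.

Compute partial derivatives:
  f_x = -9*x**2 - 2*x*y + 30*x + 4*y - 24.
  f_y = -x**2 + 4*x - 6*y**2 - 34*y - 52.
Scan x_0 ∈ {−4, ..., 4}. For each x_0, f_y(x_0, y) is a polynomial in y; find its integer roots y ∈ {−4, ..., 4}, then test f_x and f at those candidates.
  x = -4: f_y(-4, y) = -6*y**2 - 34*y - 84; no integer root y with |y| ≤ 4.
  x = -3: f_y(-3, y) = -6*y**2 - 34*y - 73; no integer root y with |y| ≤ 4.
  x = -2: f_y(-2, y) = -6*y**2 - 34*y - 64; no integer root y with |y| ≤ 4.
  x = -1: f_y(-1, y) = -6*y**2 - 34*y - 57; no integer root y with |y| ≤ 4.
  x = 0: f_y(0, y) = -6*y**2 - 34*y - 52; no integer root y with |y| ≤ 4.
  x = 1: f_y(1, y) = -6*y**2 - 34*y - 49; no integer root y with |y| ≤ 4.
  x = 2: f_y(2, y) = -6*y**2 - 34*y - 48; vanishes at y ∈ {-3}. (2, -3): f_x = 0, f = 0 — SINGULAR.
  x = 3: f_y(3, y) = -6*y**2 - 34*y - 49; no integer root y with |y| ≤ 4.
  x = 4: f_y(4, y) = -6*y**2 - 34*y - 52; no integer root y with |y| ≤ 4.
Only singular point on the grid: (2, -3).
Classify: substitute x = 2 + u, y = -3 + v and expand: f = -3*u**3 - u**2*v - 2*v**3 + v**2.
No constant or linear terms (consistent with a singular point). Quadratic part: v**2. Cubic part: -3*u**3 - u**2*v - 2*v**3.
The quadratic part v**2 is a perfect square, so there is a single (double) tangent line v = 0, i.e. y = -3. Restricting the cubic part to that line (v = 0) leaves -3*u**3 ≠ 0, so f is not divisible by v and the branch is v² ≈ 3*u**3 to lowest order — this is a cusp.
Classification: cusp.


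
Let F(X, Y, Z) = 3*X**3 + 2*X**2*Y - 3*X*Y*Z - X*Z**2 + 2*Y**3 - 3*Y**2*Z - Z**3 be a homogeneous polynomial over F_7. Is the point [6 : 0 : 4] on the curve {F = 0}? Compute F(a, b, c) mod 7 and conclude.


F(6,0,4) ≡ 5 (mod 7); P is NOT on the curve.

Evaluate F(6, 0, 4) term-by-term (mod 7).
  3*X**3 ↦ 3·216·1·1 = 648
  2*X**2*Y ↦ 2·36·0·1 = 0
  -3*X*Y*Z ↦ -3·6·0·4 = 0
  -X*Z**2 ↦ -1·6·1·16 = -96
  2*Y**3 ↦ 2·1·0·1 = 0
  -3*Y**2*Z ↦ -3·1·0·4 = 0
  -Z**3 ↦ -1·1·1·64 = -64
Sum: F(6, 0, 4) = (648) + (0) + (0) + (-96) + (0) + (0) + (-64) = 488.
Reducing mod 7: 488 ≡ 5 (mod 7).
Since F(a, b, c) ≡ 5 ≠ 0 (mod 7), P does NOT lie on the curve.


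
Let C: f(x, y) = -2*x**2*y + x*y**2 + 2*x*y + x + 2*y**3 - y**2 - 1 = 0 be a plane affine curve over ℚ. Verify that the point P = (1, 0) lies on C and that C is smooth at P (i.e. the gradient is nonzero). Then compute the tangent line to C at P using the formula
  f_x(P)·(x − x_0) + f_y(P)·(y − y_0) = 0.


Tangent line at P: x - 1 = 0.

Step 1: f(1, 0) = 0, so P lies on C.
Step 2: partial derivatives
  f_x(x, y) = -4*x*y + y**2 + 2*y + 1, f_y(x, y) = -2*x**2 + 2*x*y + 2*x + 6*y**2 - 2*y.
  f_x(P) = 1, f_y(P) = 0 (gradient nonzero, so P is smooth).
Step 3: tangent line at P: 1·(x − 1) + 0·(y − 0) = 0.
Expanding: x - 1 = 0.


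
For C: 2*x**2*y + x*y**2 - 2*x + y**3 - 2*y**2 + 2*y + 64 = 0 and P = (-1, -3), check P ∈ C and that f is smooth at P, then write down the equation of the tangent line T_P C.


Tangent line at P: 19*x + 49*y + 166 = 0.

Step 1: f(-1, -3) = 0, so P lies on C.
Step 2: partial derivatives
  f_x(x, y) = 4*x*y + y**2 - 2, f_y(x, y) = 2*x**2 + 2*x*y + 3*y**2 - 4*y + 2.
  f_x(P) = 19, f_y(P) = 49 (gradient nonzero, so P is smooth).
Step 3: tangent line at P: 19·(x − -1) + 49·(y − -3) = 0.
Expanding: 19*x + 49*y + 166 = 0.


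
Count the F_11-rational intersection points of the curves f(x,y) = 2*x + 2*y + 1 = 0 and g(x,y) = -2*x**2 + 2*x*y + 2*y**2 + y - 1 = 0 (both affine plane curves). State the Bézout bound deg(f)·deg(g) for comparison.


Common zeros: {(4, 1), (7, 9)}; count = 2; Bézout bound = 2.

deg(f) = 1, deg(g) = 2, so Bézout bound = 2.
Scan x ∈ F_11. For each x, list the y ∈ F_11 with f(x, y) ≡ 0 and those with g(x, y) ≡ 0 (mod 11); the common zeros in that column are the intersection.
  x = 0: f ≡ 0 at y ∈ {5}; g ≡ 0 at y ∈ {6, 10}; common: ∅.
  x = 1: f ≡ 0 at y ∈ {4}; g ≡ 0 at y ∈ {2}; common: ∅.
  x = 2: f ≡ 0 at y ∈ {3}; g ≡ 0 at y ∈ {5, 9}; common: ∅.
  x = 3: f ≡ 0 at y ∈ {2}; g ≡ 0 at y ∈ {5, 8}; common: ∅.
  x = 4: f ≡ 0 at y ∈ {1}; g ≡ 0 at y ∈ {0, 1}; common: {1}.
  x = 5: f ≡ 0 at y ∈ {0}; g ≡ 0 at y ∈ {3, 8}; common: ∅.
  x = 6: f ≡ 0 at y ∈ {10}; g ≡ 0 at y ∈ {4, 6}; common: ∅.
  x = 7: f ≡ 0 at y ∈ {9}; g ≡ 0 at y ∈ {0, 9}; common: {9}.
  x = 8: f ≡ 0 at y ∈ {8}; g ≡ 0 at y ∈ {1, 7}; common: ∅.
  x = 9: f ≡ 0 at y ∈ {7}; g ≡ 0 at y ∈ {3, 4}; common: ∅.
  x = 10: f ≡ 0 at y ∈ {6}; g ≡ 0 at y ∈ {7, 10}; common: ∅.
Collecting: common zeros = {(4, 1), (7, 9)}, so the count is 2.
Comparison with the Bézout bound: 2 ≤ 2 = deg(f)·deg(g), as expected for curves with no common component (the bound is attained).


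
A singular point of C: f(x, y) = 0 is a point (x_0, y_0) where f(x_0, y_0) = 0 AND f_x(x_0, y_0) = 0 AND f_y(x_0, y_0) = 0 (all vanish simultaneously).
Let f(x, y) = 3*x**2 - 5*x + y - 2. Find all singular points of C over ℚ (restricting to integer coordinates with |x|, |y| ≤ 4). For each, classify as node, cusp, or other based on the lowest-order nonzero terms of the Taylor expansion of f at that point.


No singular points in the scanned grid; C is smooth there.

Compute partial derivatives:
  f_x = 6*x - 5.
  f_y = 1.
f_y = 1 is a nonzero constant, so f_y never vanishes: no point (x, y) can satisfy f = f_x = f_y = 0. In particular no (x, y) ∈ {−4, ..., 4}² is singular; the curve is smooth.


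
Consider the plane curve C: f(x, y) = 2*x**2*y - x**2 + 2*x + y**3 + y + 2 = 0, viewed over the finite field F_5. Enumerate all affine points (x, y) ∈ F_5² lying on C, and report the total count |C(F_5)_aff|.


Affine F_5-points: {(0, 4), (3, 2), (4, 3), (4, 4)}; count = 4.

For each of the 25 pairs (x, y) ∈ F_5², evaluate f(x, y) mod 5. Record the zeros.
  x = 0: [0↦2, 1↦4, 2↦2, 3↦2, 4↦0]  zeros at y ∈ {4}
  x = 1: [0↦3, 1↦2, 2↦2, 3↦4, 4↦4]  zeros at y ∈ ∅
  x = 2: [0↦2, 1↦2, 2↦3, 3↦1, 4↦2]  zeros at y ∈ ∅
  x = 3: [0↦4, 1↦4, 2↦0, 3↦3, 4↦4]  zeros at y ∈ {2}
  x = 4: [0↦4, 1↦3, 2↦3, 3↦0, 4↦0]  zeros at y ∈ {3, 4}
Collecting zeros: affine points = {(0, 4), (3, 2), (4, 3), (4, 4)}.
Total count |C(F_5)_aff| = 4.


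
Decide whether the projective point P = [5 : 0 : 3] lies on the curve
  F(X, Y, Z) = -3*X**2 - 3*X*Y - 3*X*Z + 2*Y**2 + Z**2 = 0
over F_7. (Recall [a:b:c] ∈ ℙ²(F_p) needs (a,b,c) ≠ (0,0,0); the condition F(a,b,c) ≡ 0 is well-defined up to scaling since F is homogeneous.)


F(5,0,3) ≡ 1 (mod 7); P is NOT on the curve.

Evaluate F(5, 0, 3) term-by-term (mod 7).
  -3*X**2 ↦ -3·25·1·1 = -75
  -3*X*Y ↦ -3·5·0·1 = 0
  -3*X*Z ↦ -3·5·1·3 = -45
  2*Y**2 ↦ 2·1·0·1 = 0
  Z**2 ↦ 1·1·1·9 = 9
Sum: F(5, 0, 3) = (-75) + (0) + (-45) + (0) + (9) = -111.
Reducing mod 7: -111 ≡ 1 (mod 7).
Since F(a, b, c) ≡ 1 ≠ 0 (mod 7), P does NOT lie on the curve.


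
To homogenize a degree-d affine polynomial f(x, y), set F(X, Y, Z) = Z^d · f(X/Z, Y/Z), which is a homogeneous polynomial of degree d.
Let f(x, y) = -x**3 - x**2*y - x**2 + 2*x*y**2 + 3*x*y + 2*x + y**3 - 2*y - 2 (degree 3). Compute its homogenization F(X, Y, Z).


F(X, Y, Z) = -X**3 - X**2*Y - X**2*Z + 2*X*Y**2 + 3*X*Y*Z + 2*X*Z**2 + Y**3 - 2*Y*Z**2 - 2*Z**3

deg(f) = 3.
Substitute x = X/Z, y = Y/Z into f, then multiply by Z^3.
  monomial -1·x^3·y^0 ↦ -1·X^3·Y^0·Z^0.
  monomial -1·x^2·y^1 ↦ -1·X^2·Y^1·Z^0.
  monomial -1·x^2·y^0 ↦ -1·X^2·Y^0·Z^1.
  monomial 2·x^1·y^2 ↦ 2·X^1·Y^2·Z^0.
  monomial 3·x^1·y^1 ↦ 3·X^1·Y^1·Z^1.
  monomial 2·x^1·y^0 ↦ 2·X^1·Y^0·Z^2.
  monomial 1·x^0·y^3 ↦ 1·X^0·Y^3·Z^0.
  monomial -2·x^0·y^1 ↦ -2·X^0·Y^1·Z^2.
  monomial -2·x^0·y^0 ↦ -2·X^0·Y^0·Z^3.
Collecting: F(X, Y, Z) = -X**3 - X**2*Y - X**2*Z + 2*X*Y**2 + 3*X*Y*Z + 2*X*Z**2 + Y**3 - 2*Y*Z**2 - 2*Z**3.


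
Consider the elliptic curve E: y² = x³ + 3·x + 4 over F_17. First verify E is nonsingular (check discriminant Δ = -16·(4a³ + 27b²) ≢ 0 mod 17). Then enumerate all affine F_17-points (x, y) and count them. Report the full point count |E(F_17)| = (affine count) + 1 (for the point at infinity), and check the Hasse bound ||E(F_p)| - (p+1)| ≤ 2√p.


Affine points = {(0, 2), (0, 15), (1, 5), (1, 12), (2, 1), (2, 16), (5, 5), (5, 12), (6, 0), (8, 8), (8, 9), (11, 5), (11, 12), (12, 0), (13, 8), (13, 9), (14, 6), (14, 11), (16, 0)}; affine count = 19; |E(F_17)| = 20.

Discriminant check: Δ ∝ 4a³ + 27b² = 4·3³ + 27·4² = 4·27 + 27·16 ≡ 13 (mod 17). Nonzero ⇒ E is nonsingular.
For each x ∈ F_17, compute rhs = x³ + 3·x + 4 mod 17, then count y ∈ F_17 with y² ≡ rhs.
  x = 0: rhs = 4, matching y values: 2, 15 (2 points).
  x = 1: rhs = 8, matching y values: 5, 12 (2 points).
  x = 2: rhs = 1, matching y values: 1, 16 (2 points).
  x = 3: rhs = 6, matching y values: none (0 points).
  x = 4: rhs = 12, matching y values: none (0 points).
  x = 5: rhs = 8, matching y values: 5, 12 (2 points).
  x = 6: rhs = 0, matching y values: 0 (1 points).
  x = 7: rhs = 11, matching y values: none (0 points).
  x = 8: rhs = 13, matching y values: 8, 9 (2 points).
  x = 9: rhs = 12, matching y values: none (0 points).
  x = 10: rhs = 14, matching y values: none (0 points).
  x = 11: rhs = 8, matching y values: 5, 12 (2 points).
  x = 12: rhs = 0, matching y values: 0 (1 points).
  x = 13: rhs = 13, matching y values: 8, 9 (2 points).
  x = 14: rhs = 2, matching y values: 6, 11 (2 points).
  x = 15: rhs = 7, matching y values: none (0 points).
  x = 16: rhs = 0, matching y values: 0 (1 points).
Total affine count: 19.
Full point count |E(F_17)| = 19 + 1 = 20.
Hasse bound: |20 − (17+1)| = |2| = 2 ≤ 2√17 ≈ 8.2462 ✓.


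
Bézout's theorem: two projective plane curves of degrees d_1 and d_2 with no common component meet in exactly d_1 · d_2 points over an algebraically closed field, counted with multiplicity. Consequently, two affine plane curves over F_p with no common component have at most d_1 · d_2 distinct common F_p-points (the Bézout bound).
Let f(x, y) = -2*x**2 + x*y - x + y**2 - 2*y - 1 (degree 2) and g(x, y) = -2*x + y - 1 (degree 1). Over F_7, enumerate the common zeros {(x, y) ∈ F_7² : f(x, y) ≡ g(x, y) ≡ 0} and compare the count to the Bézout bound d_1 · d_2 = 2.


Common zeros: {(2, 5), (5, 4)}; count = 2; Bézout bound = 2.

deg(f) = 2, deg(g) = 1, so Bézout bound = 2.
Scan x ∈ F_7. For each x, list the y ∈ F_7 with f(x, y) ≡ 0 and those with g(x, y) ≡ 0 (mod 7); the common zeros in that column are the intersection.
  x = 0: f ≡ 0 at y ∈ {4, 5}; g ≡ 0 at y ∈ {1}; common: ∅.
  x = 1: f ≡ 0 at y ∈ ∅; g ≡ 0 at y ∈ {3}; common: ∅.
  x = 2: f ≡ 0 at y ∈ {2, 5}; g ≡ 0 at y ∈ {5}; common: {5}.
  x = 3: f ≡ 0 at y ∈ ∅; g ≡ 0 at y ∈ {0}; common: ∅.
  x = 4: f ≡ 0 at y ∈ ∅; g ≡ 0 at y ∈ {2}; common: ∅.
  x = 5: f ≡ 0 at y ∈ {0, 4}; g ≡ 0 at y ∈ {4}; common: {4}.
  x = 6: f ≡ 0 at y ∈ ∅; g ≡ 0 at y ∈ {6}; common: ∅.
Collecting: common zeros = {(2, 5), (5, 4)}, so the count is 2.
Comparison with the Bézout bound: 2 ≤ 2 = deg(f)·deg(g), as expected for curves with no common component (the bound is attained).


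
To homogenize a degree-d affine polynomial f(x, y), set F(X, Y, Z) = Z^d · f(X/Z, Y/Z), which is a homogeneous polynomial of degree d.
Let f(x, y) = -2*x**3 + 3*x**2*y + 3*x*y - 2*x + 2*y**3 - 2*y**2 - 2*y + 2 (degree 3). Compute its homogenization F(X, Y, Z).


F(X, Y, Z) = -2*X**3 + 3*X**2*Y + 3*X*Y*Z - 2*X*Z**2 + 2*Y**3 - 2*Y**2*Z - 2*Y*Z**2 + 2*Z**3

deg(f) = 3.
Substitute x = X/Z, y = Y/Z into f, then multiply by Z^3.
  monomial -2·x^3·y^0 ↦ -2·X^3·Y^0·Z^0.
  monomial 3·x^2·y^1 ↦ 3·X^2·Y^1·Z^0.
  monomial 3·x^1·y^1 ↦ 3·X^1·Y^1·Z^1.
  monomial -2·x^1·y^0 ↦ -2·X^1·Y^0·Z^2.
  monomial 2·x^0·y^3 ↦ 2·X^0·Y^3·Z^0.
  monomial -2·x^0·y^2 ↦ -2·X^0·Y^2·Z^1.
  monomial -2·x^0·y^1 ↦ -2·X^0·Y^1·Z^2.
  monomial 2·x^0·y^0 ↦ 2·X^0·Y^0·Z^3.
Collecting: F(X, Y, Z) = -2*X**3 + 3*X**2*Y + 3*X*Y*Z - 2*X*Z**2 + 2*Y**3 - 2*Y**2*Z - 2*Y*Z**2 + 2*Z**3.


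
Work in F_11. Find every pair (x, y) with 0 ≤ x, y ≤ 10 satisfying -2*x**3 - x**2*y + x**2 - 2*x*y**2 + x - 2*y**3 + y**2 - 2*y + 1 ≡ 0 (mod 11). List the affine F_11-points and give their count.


Affine F_11-points: {(0, 6), (1, 8), (2, 4), (3, 2), (3, 10), (4, 2), (5, 8), (6, 1), (6, 9), (7, 8), (8, 1), (9, 2), (10, 3), (10, 5), (10, 10)}; count = 15.

For each of the 121 pairs (x, y) ∈ F_11², evaluate f(x, y) mod 11. Record the zeros.
  x = 0: [0↦1, 1↦9, 2↦7, 3↦5, 4↦2, 5↦8, 6↦0, 7↦10, 8↦4, 9↦3, 10↦6]  zeros at y ∈ {6}
  x = 1: [0↦1, 1↦6, 2↦8, 3↦6, 4↦10, 5↦8, 6↦10, 7↦4, 8↦0, 9↦8, 10↦5]  zeros at y ∈ {8}
  x = 2: [0↦2, 1↦2, 2↦6, 3↦2, 4↦0, 5↦10, 6↦9, 7↦7, 8↦3, 9↦7, 10↦7]  zeros at y ∈ {4}
  x = 3: [0↦3, 1↦7, 2↦0, 3↦3, 4↦4, 5↦2, 6↦7, 7↦7, 8↦1, 9↦10, 10↦0]  zeros at y ∈ {2, 10}
  x = 4: [0↦3, 1↦9, 2↦0, 3↦8, 4↦10, 5↦5, 6↦3, 7↦3, 8↦4, 9↦5, 10↦5]  zeros at y ∈ {2}
  x = 5: [0↦1, 1↦7, 2↦5, 3↦5, 4↦6, 5↦7, 6↦7, 7↦5, 8↦0, 9↦2, 10↦10]  zeros at y ∈ {8}
  x = 6: [0↦7, 1↦0, 2↦3, 3↦4, 4↦2, 5↦7, 6↦7, 7↦1, 8↦10, 9↦0, 10↦3]  zeros at y ∈ {1, 9}
  x = 7: [0↦9, 1↦9, 2↦4, 3↦4, 4↦8, 5↦4, 6↦2, 7↦1, 8↦0, 9↦9, 10↦5]  zeros at y ∈ {8}
  x = 8: [0↦6, 1↦0, 2↦7, 3↦4, 4↦1, 5↦8, 6↦2, 7↦4, 8↦2, 9↦6, 10↦4]  zeros at y ∈ {1}
  x = 9: [0↦8, 1↦5, 2↦0, 3↦3, 4↦2, 5↦7, 6↦6, 7↦9, 8↦4, 9↦1, 10↦10]  zeros at y ∈ {2}
  x = 10: [0↦3, 1↦1, 2↦4, 3↦0, 4↦10, 5↦0, 6↦2, 7↦4, 8↦5, 9↦4, 10↦0]  zeros at y ∈ {3, 5, 10}
Collecting zeros: affine points = {(0, 6), (1, 8), (2, 4), (3, 2), (3, 10), (4, 2), (5, 8), (6, 1), (6, 9), (7, 8), (8, 1), (9, 2), (10, 3), (10, 5), (10, 10)}.
Total count |C(F_11)_aff| = 15.


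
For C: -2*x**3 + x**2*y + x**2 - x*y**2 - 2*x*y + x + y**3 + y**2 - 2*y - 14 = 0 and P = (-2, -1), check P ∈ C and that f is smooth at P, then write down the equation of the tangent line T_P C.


Tangent line at P: -22*x + 3*y - 41 = 0.

Step 1: f(-2, -1) = 0, so P lies on C.
Step 2: partial derivatives
  f_x(x, y) = -6*x**2 + 2*x*y + 2*x - y**2 - 2*y + 1, f_y(x, y) = x**2 - 2*x*y - 2*x + 3*y**2 + 2*y - 2.
  f_x(P) = -22, f_y(P) = 3 (gradient nonzero, so P is smooth).
Step 3: tangent line at P: -22·(x − -2) + 3·(y − -1) = 0.
Expanding: -22*x + 3*y - 41 = 0.


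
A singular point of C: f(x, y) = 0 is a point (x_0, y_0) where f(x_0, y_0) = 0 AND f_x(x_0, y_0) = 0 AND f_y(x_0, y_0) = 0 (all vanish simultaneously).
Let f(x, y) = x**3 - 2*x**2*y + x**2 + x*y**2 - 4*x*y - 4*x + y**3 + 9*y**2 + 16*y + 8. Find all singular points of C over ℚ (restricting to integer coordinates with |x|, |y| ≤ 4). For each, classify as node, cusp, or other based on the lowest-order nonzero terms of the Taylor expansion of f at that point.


Singular points: {(-2, -2)}; classification: node.

Compute partial derivatives:
  f_x = 3*x**2 - 4*x*y + 2*x + y**2 - 4*y - 4.
  f_y = -2*x**2 + 2*x*y - 4*x + 3*y**2 + 18*y + 16.
Scan x_0 ∈ {−4, ..., 4}. For each x_0, f_y(x_0, y) is a polynomial in y; find its integer roots y ∈ {−4, ..., 4}, then test f_x and f at those candidates.
  x = -4: f_y(-4, y) = 3*y**2 + 10*y; vanishes at y ∈ {0}. (-4, 0): f_x = 36 ≠ 0.
  x = -3: f_y(-3, y) = 3*y**2 + 12*y + 10; no integer root y with |y| ≤ 4.
  x = -2: f_y(-2, y) = 3*y**2 + 14*y + 16; vanishes at y ∈ {-2}. (-2, -2): f_x = 0, f = 0 — SINGULAR.
  x = -1: f_y(-1, y) = 3*y**2 + 16*y + 18; no integer root y with |y| ≤ 4.
  x = 0: f_y(0, y) = 3*y**2 + 18*y + 16; no integer root y with |y| ≤ 4.
  x = 1: f_y(1, y) = 3*y**2 + 20*y + 10; no integer root y with |y| ≤ 4.
  x = 2: f_y(2, y) = 3*y**2 + 22*y; vanishes at y ∈ {0}. (2, 0): f_x = 12 ≠ 0.
  x = 3: f_y(3, y) = 3*y**2 + 24*y - 14; no integer root y with |y| ≤ 4.
  x = 4: f_y(4, y) = 3*y**2 + 26*y - 32; no integer root y with |y| ≤ 4.
Only singular point on the grid: (-2, -2).
Classify: substitute x = -2 + u, y = -2 + v and expand: f = u**3 - 2*u**2*v - u**2 + u*v**2 + v**3 + v**2.
No constant or linear terms (consistent with a singular point). Quadratic part: -u**2 + v**2. Cubic part: u**3 - 2*u**2*v + u*v**2 + v**3.
The quadratic part v**2 - u**2 = (v − u)(v + u) splits into two distinct linear factors, so there are two distinct tangent lines y − -2 = ±(x − -2) — this is a node (ordinary double point).
Classification: node.


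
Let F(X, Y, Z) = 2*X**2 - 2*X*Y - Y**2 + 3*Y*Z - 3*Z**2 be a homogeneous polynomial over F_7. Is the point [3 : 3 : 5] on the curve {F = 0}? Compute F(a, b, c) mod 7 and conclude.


F(3,3,5) ≡ 3 (mod 7); P is NOT on the curve.

Evaluate F(3, 3, 5) term-by-term (mod 7).
  2*X**2 ↦ 2·9·1·1 = 18
  -2*X*Y ↦ -2·3·3·1 = -18
  -Y**2 ↦ -1·1·9·1 = -9
  3*Y*Z ↦ 3·1·3·5 = 45
  -3*Z**2 ↦ -3·1·1·25 = -75
Sum: F(3, 3, 5) = (18) + (-18) + (-9) + (45) + (-75) = -39.
Reducing mod 7: -39 ≡ 3 (mod 7).
Since F(a, b, c) ≡ 3 ≠ 0 (mod 7), P does NOT lie on the curve.


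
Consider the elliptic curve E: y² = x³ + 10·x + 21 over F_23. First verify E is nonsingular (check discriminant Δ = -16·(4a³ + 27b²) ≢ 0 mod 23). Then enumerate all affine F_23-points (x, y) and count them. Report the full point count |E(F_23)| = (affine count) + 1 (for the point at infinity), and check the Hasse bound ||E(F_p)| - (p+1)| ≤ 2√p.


Affine points = {(1, 3), (1, 20), (2, 7), (2, 16), (3, 3), (3, 20), (5, 9), (5, 14), (9, 9), (9, 14), (11, 6), (11, 17), (12, 11), (12, 12), (13, 5), (13, 18), (15, 2), (15, 21), (19, 3), (19, 20), (21, 4), (21, 19)}; affine count = 22; |E(F_23)| = 23.

Discriminant check: Δ ∝ 4a³ + 27b² = 4·10³ + 27·21² = 4·1000 + 27·441 ≡ 14 (mod 23). Nonzero ⇒ E is nonsingular.
For each x ∈ F_23, compute rhs = x³ + 10·x + 21 mod 23, then count y ∈ F_23 with y² ≡ rhs.
  x = 0: rhs = 21, matching y values: none (0 points).
  x = 1: rhs = 9, matching y values: 3, 20 (2 points).
  x = 2: rhs = 3, matching y values: 7, 16 (2 points).
  x = 3: rhs = 9, matching y values: 3, 20 (2 points).
  x = 4: rhs = 10, matching y values: none (0 points).
  x = 5: rhs = 12, matching y values: 9, 14 (2 points).
  x = 6: rhs = 21, matching y values: none (0 points).
  x = 7: rhs = 20, matching y values: none (0 points).
  x = 8: rhs = 15, matching y values: none (0 points).
  x = 9: rhs = 12, matching y values: 9, 14 (2 points).
  x = 10: rhs = 17, matching y values: none (0 points).
  x = 11: rhs = 13, matching y values: 6, 17 (2 points).
  x = 12: rhs = 6, matching y values: 11, 12 (2 points).
  x = 13: rhs = 2, matching y values: 5, 18 (2 points).
  x = 14: rhs = 7, matching y values: none (0 points).
  x = 15: rhs = 4, matching y values: 2, 21 (2 points).
  x = 16: rhs = 22, matching y values: none (0 points).
  x = 17: rhs = 21, matching y values: none (0 points).
  x = 18: rhs = 7, matching y values: none (0 points).
  x = 19: rhs = 9, matching y values: 3, 20 (2 points).
  x = 20: rhs = 10, matching y values: none (0 points).
  x = 21: rhs = 16, matching y values: 4, 19 (2 points).
  x = 22: rhs = 10, matching y values: none (0 points).
Total affine count: 22.
Full point count |E(F_23)| = 22 + 1 = 23.
Hasse bound: |23 − (23+1)| = |-1| = 1 ≤ 2√23 ≈ 9.5917 ✓.


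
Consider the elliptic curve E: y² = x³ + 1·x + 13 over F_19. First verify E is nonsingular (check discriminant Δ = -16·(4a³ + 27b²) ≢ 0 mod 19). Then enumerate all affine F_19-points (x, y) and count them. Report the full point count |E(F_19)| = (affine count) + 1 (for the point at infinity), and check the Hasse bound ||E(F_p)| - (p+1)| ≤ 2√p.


Affine points = {(2, 2), (2, 17), (3, 9), (3, 10), (4, 9), (4, 10), (6, 8), (6, 11), (8, 1), (8, 18), (10, 4), (10, 15), (11, 5), (11, 14), (12, 9), (12, 10), (13, 0), (14, 4), (14, 15), (18, 7), (18, 12)}; affine count = 21; |E(F_19)| = 22.

Discriminant check: Δ ∝ 4a³ + 27b² = 4·1³ + 27·13² = 4·1 + 27·169 ≡ 7 (mod 19). Nonzero ⇒ E is nonsingular.
For each x ∈ F_19, compute rhs = x³ + 1·x + 13 mod 19, then count y ∈ F_19 with y² ≡ rhs.
  x = 0: rhs = 13, matching y values: none (0 points).
  x = 1: rhs = 15, matching y values: none (0 points).
  x = 2: rhs = 4, matching y values: 2, 17 (2 points).
  x = 3: rhs = 5, matching y values: 9, 10 (2 points).
  x = 4: rhs = 5, matching y values: 9, 10 (2 points).
  x = 5: rhs = 10, matching y values: none (0 points).
  x = 6: rhs = 7, matching y values: 8, 11 (2 points).
  x = 7: rhs = 2, matching y values: none (0 points).
  x = 8: rhs = 1, matching y values: 1, 18 (2 points).
  x = 9: rhs = 10, matching y values: none (0 points).
  x = 10: rhs = 16, matching y values: 4, 15 (2 points).
  x = 11: rhs = 6, matching y values: 5, 14 (2 points).
  x = 12: rhs = 5, matching y values: 9, 10 (2 points).
  x = 13: rhs = 0, matching y values: 0 (1 points).
  x = 14: rhs = 16, matching y values: 4, 15 (2 points).
  x = 15: rhs = 2, matching y values: none (0 points).
  x = 16: rhs = 2, matching y values: none (0 points).
  x = 17: rhs = 3, matching y values: none (0 points).
  x = 18: rhs = 11, matching y values: 7, 12 (2 points).
Total affine count: 21.
Full point count |E(F_19)| = 21 + 1 = 22.
Hasse bound: |22 − (19+1)| = |2| = 2 ≤ 2√19 ≈ 8.7178 ✓.


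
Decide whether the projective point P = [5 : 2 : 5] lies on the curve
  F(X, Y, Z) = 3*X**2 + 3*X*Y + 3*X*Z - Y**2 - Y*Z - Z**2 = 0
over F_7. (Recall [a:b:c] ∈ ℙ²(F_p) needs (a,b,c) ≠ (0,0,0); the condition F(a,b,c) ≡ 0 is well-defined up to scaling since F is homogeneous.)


F(5,2,5) ≡ 1 (mod 7); P is NOT on the curve.

Evaluate F(5, 2, 5) term-by-term (mod 7).
  3*X**2 ↦ 3·25·1·1 = 75
  3*X*Y ↦ 3·5·2·1 = 30
  3*X*Z ↦ 3·5·1·5 = 75
  -Y**2 ↦ -1·1·4·1 = -4
  -Y*Z ↦ -1·1·2·5 = -10
  -Z**2 ↦ -1·1·1·25 = -25
Sum: F(5, 2, 5) = (75) + (30) + (75) + (-4) + (-10) + (-25) = 141.
Reducing mod 7: 141 ≡ 1 (mod 7).
Since F(a, b, c) ≡ 1 ≠ 0 (mod 7), P does NOT lie on the curve.


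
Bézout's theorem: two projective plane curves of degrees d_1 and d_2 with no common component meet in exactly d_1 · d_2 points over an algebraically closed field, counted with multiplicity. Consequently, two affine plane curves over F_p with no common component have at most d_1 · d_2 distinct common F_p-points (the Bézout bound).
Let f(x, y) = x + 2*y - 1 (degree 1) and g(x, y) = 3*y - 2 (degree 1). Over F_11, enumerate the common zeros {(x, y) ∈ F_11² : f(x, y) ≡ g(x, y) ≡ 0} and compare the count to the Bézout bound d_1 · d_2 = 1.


Common zeros: {(7, 8)}; count = 1; Bézout bound = 1.

deg(f) = 1, deg(g) = 1, so Bézout bound = 1.
Scan x ∈ F_11. For each x, list the y ∈ F_11 with f(x, y) ≡ 0 and those with g(x, y) ≡ 0 (mod 11); the common zeros in that column are the intersection.
  x = 0: f ≡ 0 at y ∈ {6}; g ≡ 0 at y ∈ {8}; common: ∅.
  x = 1: f ≡ 0 at y ∈ {0}; g ≡ 0 at y ∈ {8}; common: ∅.
  x = 2: f ≡ 0 at y ∈ {5}; g ≡ 0 at y ∈ {8}; common: ∅.
  x = 3: f ≡ 0 at y ∈ {10}; g ≡ 0 at y ∈ {8}; common: ∅.
  x = 4: f ≡ 0 at y ∈ {4}; g ≡ 0 at y ∈ {8}; common: ∅.
  x = 5: f ≡ 0 at y ∈ {9}; g ≡ 0 at y ∈ {8}; common: ∅.
  x = 6: f ≡ 0 at y ∈ {3}; g ≡ 0 at y ∈ {8}; common: ∅.
  x = 7: f ≡ 0 at y ∈ {8}; g ≡ 0 at y ∈ {8}; common: {8}.
  x = 8: f ≡ 0 at y ∈ {2}; g ≡ 0 at y ∈ {8}; common: ∅.
  x = 9: f ≡ 0 at y ∈ {7}; g ≡ 0 at y ∈ {8}; common: ∅.
  x = 10: f ≡ 0 at y ∈ {1}; g ≡ 0 at y ∈ {8}; common: ∅.
Collecting: common zeros = {(7, 8)}, so the count is 1.
Comparison with the Bézout bound: 1 ≤ 1 = deg(f)·deg(g), as expected for curves with no common component (the bound is attained).


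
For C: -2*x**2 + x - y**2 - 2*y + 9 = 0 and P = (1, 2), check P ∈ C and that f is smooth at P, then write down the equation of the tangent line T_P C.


Tangent line at P: -3*x - 6*y + 15 = 0.

Step 1: f(1, 2) = 0, so P lies on C.
Step 2: partial derivatives
  f_x(x, y) = 1 - 4*x, f_y(x, y) = -2*y - 2.
  f_x(P) = -3, f_y(P) = -6 (gradient nonzero, so P is smooth).
Step 3: tangent line at P: -3·(x − 1) + -6·(y − 2) = 0.
Expanding: -3*x - 6*y + 15 = 0.


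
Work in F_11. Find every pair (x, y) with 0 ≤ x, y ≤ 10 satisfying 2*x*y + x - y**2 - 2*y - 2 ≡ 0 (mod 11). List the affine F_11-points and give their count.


Affine F_11-points: {(2, 0), (2, 2), (3, 6), (3, 9), (4, 3), (8, 7), (9, 1), (9, 4), (10, 8), (10, 10)}; count = 10.

For each of the 121 pairs (x, y) ∈ F_11², evaluate f(x, y) mod 11. Record the zeros.
  x = 0: [0↦9, 1↦6, 2↦1, 3↦5, 4↦7, 5↦7, 6↦5, 7↦1, 8↦6, 9↦9, 10↦10]  zeros at y ∈ ∅
  x = 1: [0↦10, 1↦9, 2↦6, 3↦1, 4↦5, 5↦7, 6↦7, 7↦5, 8↦1, 9↦6, 10↦9]  zeros at y ∈ ∅
  x = 2: [0↦0, 1↦1, 2↦0, 3↦8, 4↦3, 5↦7, 6↦9, 7↦9, 8↦7, 9↦3, 10↦8]  zeros at y ∈ {0, 2}
  x = 3: [0↦1, 1↦4, 2↦5, 3↦4, 4↦1, 5↦7, 6↦0, 7↦2, 8↦2, 9↦0, 10↦7]  zeros at y ∈ {6, 9}
  x = 4: [0↦2, 1↦7, 2↦10, 3↦0, 4↦10, 5↦7, 6↦2, 7↦6, 8↦8, 9↦8, 10↦6]  zeros at y ∈ {3}
  x = 5: [0↦3, 1↦10, 2↦4, 3↦7, 4↦8, 5↦7, 6↦4, 7↦10, 8↦3, 9↦5, 10↦5]  zeros at y ∈ ∅
  x = 6: [0↦4, 1↦2, 2↦9, 3↦3, 4↦6, 5↦7, 6↦6, 7↦3, 8↦9, 9↦2, 10↦4]  zeros at y ∈ ∅
  x = 7: [0↦5, 1↦5, 2↦3, 3↦10, 4↦4, 5↦7, 6↦8, 7↦7, 8↦4, 9↦10, 10↦3]  zeros at y ∈ ∅
  x = 8: [0↦6, 1↦8, 2↦8, 3↦6, 4↦2, 5↦7, 6↦10, 7↦0, 8↦10, 9↦7, 10↦2]  zeros at y ∈ {7}
  x = 9: [0↦7, 1↦0, 2↦2, 3↦2, 4↦0, 5↦7, 6↦1, 7↦4, 8↦5, 9↦4, 10↦1]  zeros at y ∈ {1, 4}
  x = 10: [0↦8, 1↦3, 2↦7, 3↦9, 4↦9, 5↦7, 6↦3, 7↦8, 8↦0, 9↦1, 10↦0]  zeros at y ∈ {8, 10}
Collecting zeros: affine points = {(2, 0), (2, 2), (3, 6), (3, 9), (4, 3), (8, 7), (9, 1), (9, 4), (10, 8), (10, 10)}.
Total count |C(F_11)_aff| = 10.


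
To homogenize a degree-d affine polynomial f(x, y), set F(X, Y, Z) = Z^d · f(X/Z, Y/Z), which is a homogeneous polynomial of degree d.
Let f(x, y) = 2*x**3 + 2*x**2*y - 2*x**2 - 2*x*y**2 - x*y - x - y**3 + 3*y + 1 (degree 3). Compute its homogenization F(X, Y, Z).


F(X, Y, Z) = 2*X**3 + 2*X**2*Y - 2*X**2*Z - 2*X*Y**2 - X*Y*Z - X*Z**2 - Y**3 + 3*Y*Z**2 + Z**3

deg(f) = 3.
Substitute x = X/Z, y = Y/Z into f, then multiply by Z^3.
  monomial 2·x^3·y^0 ↦ 2·X^3·Y^0·Z^0.
  monomial 2·x^2·y^1 ↦ 2·X^2·Y^1·Z^0.
  monomial -2·x^2·y^0 ↦ -2·X^2·Y^0·Z^1.
  monomial -2·x^1·y^2 ↦ -2·X^1·Y^2·Z^0.
  monomial -1·x^1·y^1 ↦ -1·X^1·Y^1·Z^1.
  monomial -1·x^1·y^0 ↦ -1·X^1·Y^0·Z^2.
  monomial -1·x^0·y^3 ↦ -1·X^0·Y^3·Z^0.
  monomial 3·x^0·y^1 ↦ 3·X^0·Y^1·Z^2.
  monomial 1·x^0·y^0 ↦ 1·X^0·Y^0·Z^3.
Collecting: F(X, Y, Z) = 2*X**3 + 2*X**2*Y - 2*X**2*Z - 2*X*Y**2 - X*Y*Z - X*Z**2 - Y**3 + 3*Y*Z**2 + Z**3.
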